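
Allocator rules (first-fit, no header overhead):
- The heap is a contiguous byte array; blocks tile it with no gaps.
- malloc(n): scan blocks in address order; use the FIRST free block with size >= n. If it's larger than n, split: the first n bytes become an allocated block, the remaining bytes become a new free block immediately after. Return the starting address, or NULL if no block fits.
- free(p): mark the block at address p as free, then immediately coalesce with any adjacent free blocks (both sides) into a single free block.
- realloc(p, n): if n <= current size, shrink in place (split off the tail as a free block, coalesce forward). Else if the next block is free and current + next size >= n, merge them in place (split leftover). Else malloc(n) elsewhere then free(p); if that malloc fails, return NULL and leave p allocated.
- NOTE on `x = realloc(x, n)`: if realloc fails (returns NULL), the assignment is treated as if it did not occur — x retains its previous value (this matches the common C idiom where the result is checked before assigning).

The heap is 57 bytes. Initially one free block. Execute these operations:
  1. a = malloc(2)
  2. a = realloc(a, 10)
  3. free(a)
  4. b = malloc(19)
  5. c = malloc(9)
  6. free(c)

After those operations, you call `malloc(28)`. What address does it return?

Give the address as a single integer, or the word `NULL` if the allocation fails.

Answer: 19

Derivation:
Op 1: a = malloc(2) -> a = 0; heap: [0-1 ALLOC][2-56 FREE]
Op 2: a = realloc(a, 10) -> a = 0; heap: [0-9 ALLOC][10-56 FREE]
Op 3: free(a) -> (freed a); heap: [0-56 FREE]
Op 4: b = malloc(19) -> b = 0; heap: [0-18 ALLOC][19-56 FREE]
Op 5: c = malloc(9) -> c = 19; heap: [0-18 ALLOC][19-27 ALLOC][28-56 FREE]
Op 6: free(c) -> (freed c); heap: [0-18 ALLOC][19-56 FREE]
malloc(28): first-fit scan over [0-18 ALLOC][19-56 FREE] -> 19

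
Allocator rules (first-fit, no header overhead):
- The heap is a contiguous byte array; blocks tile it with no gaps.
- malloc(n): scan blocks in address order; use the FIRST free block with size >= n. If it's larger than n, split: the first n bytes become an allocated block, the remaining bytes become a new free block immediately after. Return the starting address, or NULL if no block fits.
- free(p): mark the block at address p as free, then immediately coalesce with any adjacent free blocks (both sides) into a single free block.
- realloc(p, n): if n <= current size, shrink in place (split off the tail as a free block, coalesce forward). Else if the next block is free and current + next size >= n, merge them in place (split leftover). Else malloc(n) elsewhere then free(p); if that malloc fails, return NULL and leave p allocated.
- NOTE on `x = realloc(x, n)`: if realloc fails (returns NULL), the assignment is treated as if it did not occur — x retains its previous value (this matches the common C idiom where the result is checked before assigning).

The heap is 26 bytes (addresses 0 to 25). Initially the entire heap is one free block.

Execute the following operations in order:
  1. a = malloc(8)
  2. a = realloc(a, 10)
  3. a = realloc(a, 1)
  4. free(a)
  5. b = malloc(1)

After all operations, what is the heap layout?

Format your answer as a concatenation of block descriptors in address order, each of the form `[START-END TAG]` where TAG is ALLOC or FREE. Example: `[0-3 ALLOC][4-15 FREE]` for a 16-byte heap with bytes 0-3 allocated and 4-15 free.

Answer: [0-0 ALLOC][1-25 FREE]

Derivation:
Op 1: a = malloc(8) -> a = 0; heap: [0-7 ALLOC][8-25 FREE]
Op 2: a = realloc(a, 10) -> a = 0; heap: [0-9 ALLOC][10-25 FREE]
Op 3: a = realloc(a, 1) -> a = 0; heap: [0-0 ALLOC][1-25 FREE]
Op 4: free(a) -> (freed a); heap: [0-25 FREE]
Op 5: b = malloc(1) -> b = 0; heap: [0-0 ALLOC][1-25 FREE]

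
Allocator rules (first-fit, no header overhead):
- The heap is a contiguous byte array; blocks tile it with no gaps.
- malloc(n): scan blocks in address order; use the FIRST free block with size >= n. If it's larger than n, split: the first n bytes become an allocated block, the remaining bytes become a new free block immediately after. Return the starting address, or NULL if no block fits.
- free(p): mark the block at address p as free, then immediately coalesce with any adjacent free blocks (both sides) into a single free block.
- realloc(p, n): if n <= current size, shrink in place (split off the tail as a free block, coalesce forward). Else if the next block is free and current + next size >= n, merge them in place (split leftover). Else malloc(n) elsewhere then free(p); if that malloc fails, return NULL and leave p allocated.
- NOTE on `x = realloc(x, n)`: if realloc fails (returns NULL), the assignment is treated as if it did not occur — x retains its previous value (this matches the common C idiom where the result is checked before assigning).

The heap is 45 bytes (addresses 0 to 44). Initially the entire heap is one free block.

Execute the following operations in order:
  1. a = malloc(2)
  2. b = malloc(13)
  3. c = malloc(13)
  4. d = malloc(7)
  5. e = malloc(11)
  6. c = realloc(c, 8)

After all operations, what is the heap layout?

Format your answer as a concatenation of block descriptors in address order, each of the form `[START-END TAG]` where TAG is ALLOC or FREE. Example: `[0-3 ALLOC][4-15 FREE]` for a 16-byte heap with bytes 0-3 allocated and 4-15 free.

Op 1: a = malloc(2) -> a = 0; heap: [0-1 ALLOC][2-44 FREE]
Op 2: b = malloc(13) -> b = 2; heap: [0-1 ALLOC][2-14 ALLOC][15-44 FREE]
Op 3: c = malloc(13) -> c = 15; heap: [0-1 ALLOC][2-14 ALLOC][15-27 ALLOC][28-44 FREE]
Op 4: d = malloc(7) -> d = 28; heap: [0-1 ALLOC][2-14 ALLOC][15-27 ALLOC][28-34 ALLOC][35-44 FREE]
Op 5: e = malloc(11) -> e = NULL; heap: [0-1 ALLOC][2-14 ALLOC][15-27 ALLOC][28-34 ALLOC][35-44 FREE]
Op 6: c = realloc(c, 8) -> c = 15; heap: [0-1 ALLOC][2-14 ALLOC][15-22 ALLOC][23-27 FREE][28-34 ALLOC][35-44 FREE]

Answer: [0-1 ALLOC][2-14 ALLOC][15-22 ALLOC][23-27 FREE][28-34 ALLOC][35-44 FREE]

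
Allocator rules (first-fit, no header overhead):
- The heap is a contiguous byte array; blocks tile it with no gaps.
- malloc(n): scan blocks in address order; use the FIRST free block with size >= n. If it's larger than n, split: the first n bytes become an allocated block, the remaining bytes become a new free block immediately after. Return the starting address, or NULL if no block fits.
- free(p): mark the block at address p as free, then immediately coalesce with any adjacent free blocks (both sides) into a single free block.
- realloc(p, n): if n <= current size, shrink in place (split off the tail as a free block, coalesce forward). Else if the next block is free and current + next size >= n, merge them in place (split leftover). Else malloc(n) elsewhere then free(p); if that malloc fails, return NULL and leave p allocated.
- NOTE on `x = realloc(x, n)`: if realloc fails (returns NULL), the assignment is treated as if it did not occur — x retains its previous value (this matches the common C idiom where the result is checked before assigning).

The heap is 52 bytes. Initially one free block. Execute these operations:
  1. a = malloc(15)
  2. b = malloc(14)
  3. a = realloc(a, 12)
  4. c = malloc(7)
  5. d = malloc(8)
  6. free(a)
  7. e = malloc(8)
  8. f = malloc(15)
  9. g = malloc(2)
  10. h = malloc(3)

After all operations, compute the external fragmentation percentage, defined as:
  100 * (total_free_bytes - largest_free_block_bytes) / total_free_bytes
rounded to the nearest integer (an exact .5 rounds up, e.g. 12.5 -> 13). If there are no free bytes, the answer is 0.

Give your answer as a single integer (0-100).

Op 1: a = malloc(15) -> a = 0; heap: [0-14 ALLOC][15-51 FREE]
Op 2: b = malloc(14) -> b = 15; heap: [0-14 ALLOC][15-28 ALLOC][29-51 FREE]
Op 3: a = realloc(a, 12) -> a = 0; heap: [0-11 ALLOC][12-14 FREE][15-28 ALLOC][29-51 FREE]
Op 4: c = malloc(7) -> c = 29; heap: [0-11 ALLOC][12-14 FREE][15-28 ALLOC][29-35 ALLOC][36-51 FREE]
Op 5: d = malloc(8) -> d = 36; heap: [0-11 ALLOC][12-14 FREE][15-28 ALLOC][29-35 ALLOC][36-43 ALLOC][44-51 FREE]
Op 6: free(a) -> (freed a); heap: [0-14 FREE][15-28 ALLOC][29-35 ALLOC][36-43 ALLOC][44-51 FREE]
Op 7: e = malloc(8) -> e = 0; heap: [0-7 ALLOC][8-14 FREE][15-28 ALLOC][29-35 ALLOC][36-43 ALLOC][44-51 FREE]
Op 8: f = malloc(15) -> f = NULL; heap: [0-7 ALLOC][8-14 FREE][15-28 ALLOC][29-35 ALLOC][36-43 ALLOC][44-51 FREE]
Op 9: g = malloc(2) -> g = 8; heap: [0-7 ALLOC][8-9 ALLOC][10-14 FREE][15-28 ALLOC][29-35 ALLOC][36-43 ALLOC][44-51 FREE]
Op 10: h = malloc(3) -> h = 10; heap: [0-7 ALLOC][8-9 ALLOC][10-12 ALLOC][13-14 FREE][15-28 ALLOC][29-35 ALLOC][36-43 ALLOC][44-51 FREE]
Free blocks: [2 8] total_free=10 largest=8 -> 100*(10-8)/10 = 200/10 = 20

Answer: 20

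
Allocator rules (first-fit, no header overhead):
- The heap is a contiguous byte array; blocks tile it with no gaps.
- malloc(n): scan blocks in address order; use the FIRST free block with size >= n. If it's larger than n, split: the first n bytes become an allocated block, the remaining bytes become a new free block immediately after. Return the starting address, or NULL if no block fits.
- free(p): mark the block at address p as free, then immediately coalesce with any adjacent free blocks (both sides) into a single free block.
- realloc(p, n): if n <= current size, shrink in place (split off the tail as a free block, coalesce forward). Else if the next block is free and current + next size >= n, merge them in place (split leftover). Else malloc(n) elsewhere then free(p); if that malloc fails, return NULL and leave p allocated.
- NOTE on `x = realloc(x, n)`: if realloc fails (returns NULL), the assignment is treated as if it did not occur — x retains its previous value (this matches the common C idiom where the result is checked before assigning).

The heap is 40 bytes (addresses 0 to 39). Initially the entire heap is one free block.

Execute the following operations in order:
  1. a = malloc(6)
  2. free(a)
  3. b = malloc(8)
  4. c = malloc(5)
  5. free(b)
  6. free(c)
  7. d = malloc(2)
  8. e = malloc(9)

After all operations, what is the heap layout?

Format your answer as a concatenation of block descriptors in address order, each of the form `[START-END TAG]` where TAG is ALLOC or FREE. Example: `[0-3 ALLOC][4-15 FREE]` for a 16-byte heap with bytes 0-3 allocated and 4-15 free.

Op 1: a = malloc(6) -> a = 0; heap: [0-5 ALLOC][6-39 FREE]
Op 2: free(a) -> (freed a); heap: [0-39 FREE]
Op 3: b = malloc(8) -> b = 0; heap: [0-7 ALLOC][8-39 FREE]
Op 4: c = malloc(5) -> c = 8; heap: [0-7 ALLOC][8-12 ALLOC][13-39 FREE]
Op 5: free(b) -> (freed b); heap: [0-7 FREE][8-12 ALLOC][13-39 FREE]
Op 6: free(c) -> (freed c); heap: [0-39 FREE]
Op 7: d = malloc(2) -> d = 0; heap: [0-1 ALLOC][2-39 FREE]
Op 8: e = malloc(9) -> e = 2; heap: [0-1 ALLOC][2-10 ALLOC][11-39 FREE]

Answer: [0-1 ALLOC][2-10 ALLOC][11-39 FREE]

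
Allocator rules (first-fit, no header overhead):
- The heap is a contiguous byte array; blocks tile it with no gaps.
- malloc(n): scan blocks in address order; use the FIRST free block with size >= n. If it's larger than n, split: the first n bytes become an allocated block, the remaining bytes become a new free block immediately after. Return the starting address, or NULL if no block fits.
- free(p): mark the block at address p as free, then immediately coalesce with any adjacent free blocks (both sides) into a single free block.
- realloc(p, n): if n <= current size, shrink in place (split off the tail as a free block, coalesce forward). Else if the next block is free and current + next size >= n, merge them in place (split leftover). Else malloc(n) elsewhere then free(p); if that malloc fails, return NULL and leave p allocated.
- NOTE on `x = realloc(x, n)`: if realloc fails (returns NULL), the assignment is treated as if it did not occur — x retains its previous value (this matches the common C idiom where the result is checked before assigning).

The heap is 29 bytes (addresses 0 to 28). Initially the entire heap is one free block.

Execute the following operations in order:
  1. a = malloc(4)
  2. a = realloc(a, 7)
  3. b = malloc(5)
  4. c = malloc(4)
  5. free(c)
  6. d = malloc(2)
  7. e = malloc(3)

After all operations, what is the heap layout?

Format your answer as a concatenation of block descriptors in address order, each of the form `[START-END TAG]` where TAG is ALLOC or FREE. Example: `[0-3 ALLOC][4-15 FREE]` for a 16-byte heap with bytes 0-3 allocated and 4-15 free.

Answer: [0-6 ALLOC][7-11 ALLOC][12-13 ALLOC][14-16 ALLOC][17-28 FREE]

Derivation:
Op 1: a = malloc(4) -> a = 0; heap: [0-3 ALLOC][4-28 FREE]
Op 2: a = realloc(a, 7) -> a = 0; heap: [0-6 ALLOC][7-28 FREE]
Op 3: b = malloc(5) -> b = 7; heap: [0-6 ALLOC][7-11 ALLOC][12-28 FREE]
Op 4: c = malloc(4) -> c = 12; heap: [0-6 ALLOC][7-11 ALLOC][12-15 ALLOC][16-28 FREE]
Op 5: free(c) -> (freed c); heap: [0-6 ALLOC][7-11 ALLOC][12-28 FREE]
Op 6: d = malloc(2) -> d = 12; heap: [0-6 ALLOC][7-11 ALLOC][12-13 ALLOC][14-28 FREE]
Op 7: e = malloc(3) -> e = 14; heap: [0-6 ALLOC][7-11 ALLOC][12-13 ALLOC][14-16 ALLOC][17-28 FREE]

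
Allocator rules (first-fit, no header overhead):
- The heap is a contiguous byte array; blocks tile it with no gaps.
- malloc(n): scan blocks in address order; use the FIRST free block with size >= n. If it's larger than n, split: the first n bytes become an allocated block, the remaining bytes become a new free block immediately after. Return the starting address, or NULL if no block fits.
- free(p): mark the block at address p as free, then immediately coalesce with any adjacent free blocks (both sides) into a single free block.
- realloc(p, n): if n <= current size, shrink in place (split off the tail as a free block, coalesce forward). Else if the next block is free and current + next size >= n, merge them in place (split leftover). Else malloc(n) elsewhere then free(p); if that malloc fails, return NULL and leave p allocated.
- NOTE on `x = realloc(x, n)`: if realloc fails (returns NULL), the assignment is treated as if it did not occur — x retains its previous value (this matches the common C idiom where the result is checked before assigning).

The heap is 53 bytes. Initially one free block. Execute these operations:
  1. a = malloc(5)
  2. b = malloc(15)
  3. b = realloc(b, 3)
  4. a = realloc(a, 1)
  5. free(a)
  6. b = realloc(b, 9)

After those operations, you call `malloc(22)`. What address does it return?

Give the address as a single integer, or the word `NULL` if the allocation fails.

Op 1: a = malloc(5) -> a = 0; heap: [0-4 ALLOC][5-52 FREE]
Op 2: b = malloc(15) -> b = 5; heap: [0-4 ALLOC][5-19 ALLOC][20-52 FREE]
Op 3: b = realloc(b, 3) -> b = 5; heap: [0-4 ALLOC][5-7 ALLOC][8-52 FREE]
Op 4: a = realloc(a, 1) -> a = 0; heap: [0-0 ALLOC][1-4 FREE][5-7 ALLOC][8-52 FREE]
Op 5: free(a) -> (freed a); heap: [0-4 FREE][5-7 ALLOC][8-52 FREE]
Op 6: b = realloc(b, 9) -> b = 5; heap: [0-4 FREE][5-13 ALLOC][14-52 FREE]
malloc(22): first-fit scan over [0-4 FREE][5-13 ALLOC][14-52 FREE] -> 14

Answer: 14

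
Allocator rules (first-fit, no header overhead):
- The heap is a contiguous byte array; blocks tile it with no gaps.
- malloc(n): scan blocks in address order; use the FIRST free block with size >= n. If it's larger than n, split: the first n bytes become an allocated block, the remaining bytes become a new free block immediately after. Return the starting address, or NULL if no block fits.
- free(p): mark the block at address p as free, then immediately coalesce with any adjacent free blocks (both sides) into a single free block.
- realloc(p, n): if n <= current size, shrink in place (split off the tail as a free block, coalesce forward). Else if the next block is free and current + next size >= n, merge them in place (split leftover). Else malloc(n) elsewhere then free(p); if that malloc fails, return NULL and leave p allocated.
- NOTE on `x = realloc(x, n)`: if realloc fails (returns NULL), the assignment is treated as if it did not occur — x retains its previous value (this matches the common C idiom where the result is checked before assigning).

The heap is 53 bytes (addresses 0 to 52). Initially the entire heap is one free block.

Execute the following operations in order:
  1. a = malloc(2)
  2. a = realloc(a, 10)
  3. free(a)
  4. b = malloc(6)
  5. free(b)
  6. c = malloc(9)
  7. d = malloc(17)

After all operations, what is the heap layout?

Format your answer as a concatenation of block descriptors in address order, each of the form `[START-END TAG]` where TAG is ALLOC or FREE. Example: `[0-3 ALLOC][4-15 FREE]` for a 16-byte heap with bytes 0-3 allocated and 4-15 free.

Answer: [0-8 ALLOC][9-25 ALLOC][26-52 FREE]

Derivation:
Op 1: a = malloc(2) -> a = 0; heap: [0-1 ALLOC][2-52 FREE]
Op 2: a = realloc(a, 10) -> a = 0; heap: [0-9 ALLOC][10-52 FREE]
Op 3: free(a) -> (freed a); heap: [0-52 FREE]
Op 4: b = malloc(6) -> b = 0; heap: [0-5 ALLOC][6-52 FREE]
Op 5: free(b) -> (freed b); heap: [0-52 FREE]
Op 6: c = malloc(9) -> c = 0; heap: [0-8 ALLOC][9-52 FREE]
Op 7: d = malloc(17) -> d = 9; heap: [0-8 ALLOC][9-25 ALLOC][26-52 FREE]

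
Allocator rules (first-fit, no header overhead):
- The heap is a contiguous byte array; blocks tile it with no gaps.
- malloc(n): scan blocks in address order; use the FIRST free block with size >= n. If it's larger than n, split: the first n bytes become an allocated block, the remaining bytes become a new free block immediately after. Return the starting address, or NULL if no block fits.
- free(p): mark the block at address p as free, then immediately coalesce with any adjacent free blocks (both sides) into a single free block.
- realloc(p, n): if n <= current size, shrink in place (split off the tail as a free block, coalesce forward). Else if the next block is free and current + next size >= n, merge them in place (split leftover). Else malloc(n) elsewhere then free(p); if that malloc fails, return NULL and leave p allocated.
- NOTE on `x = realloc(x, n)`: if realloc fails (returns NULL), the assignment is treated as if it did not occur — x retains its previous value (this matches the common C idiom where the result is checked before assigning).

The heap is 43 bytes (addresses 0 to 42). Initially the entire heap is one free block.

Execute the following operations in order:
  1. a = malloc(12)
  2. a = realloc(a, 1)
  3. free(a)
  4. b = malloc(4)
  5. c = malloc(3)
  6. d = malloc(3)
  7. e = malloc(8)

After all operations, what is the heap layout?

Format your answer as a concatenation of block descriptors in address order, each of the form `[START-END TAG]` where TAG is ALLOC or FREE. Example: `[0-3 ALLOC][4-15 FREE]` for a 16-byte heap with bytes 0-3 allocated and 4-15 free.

Answer: [0-3 ALLOC][4-6 ALLOC][7-9 ALLOC][10-17 ALLOC][18-42 FREE]

Derivation:
Op 1: a = malloc(12) -> a = 0; heap: [0-11 ALLOC][12-42 FREE]
Op 2: a = realloc(a, 1) -> a = 0; heap: [0-0 ALLOC][1-42 FREE]
Op 3: free(a) -> (freed a); heap: [0-42 FREE]
Op 4: b = malloc(4) -> b = 0; heap: [0-3 ALLOC][4-42 FREE]
Op 5: c = malloc(3) -> c = 4; heap: [0-3 ALLOC][4-6 ALLOC][7-42 FREE]
Op 6: d = malloc(3) -> d = 7; heap: [0-3 ALLOC][4-6 ALLOC][7-9 ALLOC][10-42 FREE]
Op 7: e = malloc(8) -> e = 10; heap: [0-3 ALLOC][4-6 ALLOC][7-9 ALLOC][10-17 ALLOC][18-42 FREE]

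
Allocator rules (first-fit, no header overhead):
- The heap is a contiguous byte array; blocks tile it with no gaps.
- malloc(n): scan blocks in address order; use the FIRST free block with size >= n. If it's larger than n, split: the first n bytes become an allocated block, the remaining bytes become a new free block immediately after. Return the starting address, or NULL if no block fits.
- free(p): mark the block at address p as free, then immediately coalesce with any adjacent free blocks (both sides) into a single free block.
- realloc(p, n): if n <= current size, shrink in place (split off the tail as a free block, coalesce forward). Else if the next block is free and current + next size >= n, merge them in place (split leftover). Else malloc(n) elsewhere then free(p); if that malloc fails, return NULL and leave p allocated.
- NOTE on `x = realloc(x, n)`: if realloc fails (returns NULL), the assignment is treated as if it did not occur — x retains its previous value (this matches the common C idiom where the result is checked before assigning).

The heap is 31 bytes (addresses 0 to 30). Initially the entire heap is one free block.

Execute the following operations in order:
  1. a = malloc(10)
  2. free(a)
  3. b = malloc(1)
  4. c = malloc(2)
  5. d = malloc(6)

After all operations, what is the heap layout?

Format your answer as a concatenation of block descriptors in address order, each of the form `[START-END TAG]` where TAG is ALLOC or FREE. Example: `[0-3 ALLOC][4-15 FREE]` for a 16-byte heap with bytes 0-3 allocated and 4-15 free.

Answer: [0-0 ALLOC][1-2 ALLOC][3-8 ALLOC][9-30 FREE]

Derivation:
Op 1: a = malloc(10) -> a = 0; heap: [0-9 ALLOC][10-30 FREE]
Op 2: free(a) -> (freed a); heap: [0-30 FREE]
Op 3: b = malloc(1) -> b = 0; heap: [0-0 ALLOC][1-30 FREE]
Op 4: c = malloc(2) -> c = 1; heap: [0-0 ALLOC][1-2 ALLOC][3-30 FREE]
Op 5: d = malloc(6) -> d = 3; heap: [0-0 ALLOC][1-2 ALLOC][3-8 ALLOC][9-30 FREE]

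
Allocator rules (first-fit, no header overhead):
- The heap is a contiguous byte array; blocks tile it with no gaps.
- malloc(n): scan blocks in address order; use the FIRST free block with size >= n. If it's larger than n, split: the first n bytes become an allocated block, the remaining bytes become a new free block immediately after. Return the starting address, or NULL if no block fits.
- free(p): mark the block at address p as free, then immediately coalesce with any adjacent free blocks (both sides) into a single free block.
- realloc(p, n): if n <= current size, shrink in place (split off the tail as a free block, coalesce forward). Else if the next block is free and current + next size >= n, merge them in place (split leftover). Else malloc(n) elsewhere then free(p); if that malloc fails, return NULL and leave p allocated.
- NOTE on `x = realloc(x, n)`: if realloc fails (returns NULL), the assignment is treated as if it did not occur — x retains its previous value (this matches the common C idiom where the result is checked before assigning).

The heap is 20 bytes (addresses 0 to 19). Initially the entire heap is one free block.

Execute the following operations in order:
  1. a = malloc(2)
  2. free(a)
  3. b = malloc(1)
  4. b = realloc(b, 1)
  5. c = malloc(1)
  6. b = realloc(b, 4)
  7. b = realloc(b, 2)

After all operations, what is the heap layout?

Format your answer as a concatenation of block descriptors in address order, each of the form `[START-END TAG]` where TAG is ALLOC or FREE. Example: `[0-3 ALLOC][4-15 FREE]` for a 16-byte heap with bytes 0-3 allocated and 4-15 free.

Answer: [0-0 FREE][1-1 ALLOC][2-3 ALLOC][4-19 FREE]

Derivation:
Op 1: a = malloc(2) -> a = 0; heap: [0-1 ALLOC][2-19 FREE]
Op 2: free(a) -> (freed a); heap: [0-19 FREE]
Op 3: b = malloc(1) -> b = 0; heap: [0-0 ALLOC][1-19 FREE]
Op 4: b = realloc(b, 1) -> b = 0; heap: [0-0 ALLOC][1-19 FREE]
Op 5: c = malloc(1) -> c = 1; heap: [0-0 ALLOC][1-1 ALLOC][2-19 FREE]
Op 6: b = realloc(b, 4) -> b = 2; heap: [0-0 FREE][1-1 ALLOC][2-5 ALLOC][6-19 FREE]
Op 7: b = realloc(b, 2) -> b = 2; heap: [0-0 FREE][1-1 ALLOC][2-3 ALLOC][4-19 FREE]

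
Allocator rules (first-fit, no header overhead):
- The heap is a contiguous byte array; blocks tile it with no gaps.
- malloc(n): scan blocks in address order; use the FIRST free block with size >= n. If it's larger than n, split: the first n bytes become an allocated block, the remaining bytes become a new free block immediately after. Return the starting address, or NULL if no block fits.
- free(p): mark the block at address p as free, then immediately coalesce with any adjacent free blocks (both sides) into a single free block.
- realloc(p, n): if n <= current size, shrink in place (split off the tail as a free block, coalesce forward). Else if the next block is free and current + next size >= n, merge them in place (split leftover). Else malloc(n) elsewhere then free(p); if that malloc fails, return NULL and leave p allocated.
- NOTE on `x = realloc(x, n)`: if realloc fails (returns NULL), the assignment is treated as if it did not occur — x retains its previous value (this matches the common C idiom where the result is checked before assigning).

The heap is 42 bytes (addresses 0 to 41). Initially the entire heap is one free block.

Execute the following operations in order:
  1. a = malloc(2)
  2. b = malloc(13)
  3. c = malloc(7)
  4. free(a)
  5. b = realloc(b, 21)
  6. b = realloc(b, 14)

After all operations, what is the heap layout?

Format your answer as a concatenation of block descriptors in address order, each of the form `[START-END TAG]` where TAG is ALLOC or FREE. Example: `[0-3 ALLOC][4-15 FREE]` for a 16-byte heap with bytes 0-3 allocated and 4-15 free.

Answer: [0-14 FREE][15-21 ALLOC][22-35 ALLOC][36-41 FREE]

Derivation:
Op 1: a = malloc(2) -> a = 0; heap: [0-1 ALLOC][2-41 FREE]
Op 2: b = malloc(13) -> b = 2; heap: [0-1 ALLOC][2-14 ALLOC][15-41 FREE]
Op 3: c = malloc(7) -> c = 15; heap: [0-1 ALLOC][2-14 ALLOC][15-21 ALLOC][22-41 FREE]
Op 4: free(a) -> (freed a); heap: [0-1 FREE][2-14 ALLOC][15-21 ALLOC][22-41 FREE]
Op 5: b = realloc(b, 21) -> NULL (b unchanged); heap: [0-1 FREE][2-14 ALLOC][15-21 ALLOC][22-41 FREE]
Op 6: b = realloc(b, 14) -> b = 22; heap: [0-14 FREE][15-21 ALLOC][22-35 ALLOC][36-41 FREE]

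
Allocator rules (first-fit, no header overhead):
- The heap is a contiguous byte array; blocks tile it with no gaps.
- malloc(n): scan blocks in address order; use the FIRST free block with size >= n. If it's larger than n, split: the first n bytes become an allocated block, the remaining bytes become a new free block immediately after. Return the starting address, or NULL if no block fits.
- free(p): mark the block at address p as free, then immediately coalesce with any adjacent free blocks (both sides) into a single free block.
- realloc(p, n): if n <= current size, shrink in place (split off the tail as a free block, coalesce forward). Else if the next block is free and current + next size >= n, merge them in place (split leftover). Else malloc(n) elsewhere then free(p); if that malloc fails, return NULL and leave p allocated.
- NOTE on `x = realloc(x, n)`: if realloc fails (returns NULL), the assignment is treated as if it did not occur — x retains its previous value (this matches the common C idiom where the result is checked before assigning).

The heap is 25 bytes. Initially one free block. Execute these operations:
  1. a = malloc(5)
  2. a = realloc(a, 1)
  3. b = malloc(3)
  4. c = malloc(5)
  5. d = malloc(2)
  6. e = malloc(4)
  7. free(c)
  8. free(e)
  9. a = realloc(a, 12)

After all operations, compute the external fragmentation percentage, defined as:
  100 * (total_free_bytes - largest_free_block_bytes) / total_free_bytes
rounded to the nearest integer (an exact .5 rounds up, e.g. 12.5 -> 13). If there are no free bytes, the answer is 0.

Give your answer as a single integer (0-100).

Answer: 38

Derivation:
Op 1: a = malloc(5) -> a = 0; heap: [0-4 ALLOC][5-24 FREE]
Op 2: a = realloc(a, 1) -> a = 0; heap: [0-0 ALLOC][1-24 FREE]
Op 3: b = malloc(3) -> b = 1; heap: [0-0 ALLOC][1-3 ALLOC][4-24 FREE]
Op 4: c = malloc(5) -> c = 4; heap: [0-0 ALLOC][1-3 ALLOC][4-8 ALLOC][9-24 FREE]
Op 5: d = malloc(2) -> d = 9; heap: [0-0 ALLOC][1-3 ALLOC][4-8 ALLOC][9-10 ALLOC][11-24 FREE]
Op 6: e = malloc(4) -> e = 11; heap: [0-0 ALLOC][1-3 ALLOC][4-8 ALLOC][9-10 ALLOC][11-14 ALLOC][15-24 FREE]
Op 7: free(c) -> (freed c); heap: [0-0 ALLOC][1-3 ALLOC][4-8 FREE][9-10 ALLOC][11-14 ALLOC][15-24 FREE]
Op 8: free(e) -> (freed e); heap: [0-0 ALLOC][1-3 ALLOC][4-8 FREE][9-10 ALLOC][11-24 FREE]
Op 9: a = realloc(a, 12) -> a = 11; heap: [0-0 FREE][1-3 ALLOC][4-8 FREE][9-10 ALLOC][11-22 ALLOC][23-24 FREE]
Free blocks: [1 5 2] total_free=8 largest=5 -> 100*(8-5)/8 = 300/8 = 37.5 -> rounds to 38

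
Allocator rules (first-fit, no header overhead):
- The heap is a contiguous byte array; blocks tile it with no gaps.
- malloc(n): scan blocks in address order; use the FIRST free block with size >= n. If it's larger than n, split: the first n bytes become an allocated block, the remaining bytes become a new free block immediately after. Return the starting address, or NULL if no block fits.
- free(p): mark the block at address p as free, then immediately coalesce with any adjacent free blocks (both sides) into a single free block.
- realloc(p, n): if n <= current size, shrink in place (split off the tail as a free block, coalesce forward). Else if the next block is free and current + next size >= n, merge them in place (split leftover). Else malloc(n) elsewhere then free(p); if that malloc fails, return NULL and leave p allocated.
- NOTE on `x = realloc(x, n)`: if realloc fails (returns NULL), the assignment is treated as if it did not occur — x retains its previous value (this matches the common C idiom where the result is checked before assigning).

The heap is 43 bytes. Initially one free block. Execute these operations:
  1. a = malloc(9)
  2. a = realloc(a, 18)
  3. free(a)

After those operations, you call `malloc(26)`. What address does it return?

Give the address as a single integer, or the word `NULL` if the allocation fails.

Op 1: a = malloc(9) -> a = 0; heap: [0-8 ALLOC][9-42 FREE]
Op 2: a = realloc(a, 18) -> a = 0; heap: [0-17 ALLOC][18-42 FREE]
Op 3: free(a) -> (freed a); heap: [0-42 FREE]
malloc(26): first-fit scan over [0-42 FREE] -> 0

Answer: 0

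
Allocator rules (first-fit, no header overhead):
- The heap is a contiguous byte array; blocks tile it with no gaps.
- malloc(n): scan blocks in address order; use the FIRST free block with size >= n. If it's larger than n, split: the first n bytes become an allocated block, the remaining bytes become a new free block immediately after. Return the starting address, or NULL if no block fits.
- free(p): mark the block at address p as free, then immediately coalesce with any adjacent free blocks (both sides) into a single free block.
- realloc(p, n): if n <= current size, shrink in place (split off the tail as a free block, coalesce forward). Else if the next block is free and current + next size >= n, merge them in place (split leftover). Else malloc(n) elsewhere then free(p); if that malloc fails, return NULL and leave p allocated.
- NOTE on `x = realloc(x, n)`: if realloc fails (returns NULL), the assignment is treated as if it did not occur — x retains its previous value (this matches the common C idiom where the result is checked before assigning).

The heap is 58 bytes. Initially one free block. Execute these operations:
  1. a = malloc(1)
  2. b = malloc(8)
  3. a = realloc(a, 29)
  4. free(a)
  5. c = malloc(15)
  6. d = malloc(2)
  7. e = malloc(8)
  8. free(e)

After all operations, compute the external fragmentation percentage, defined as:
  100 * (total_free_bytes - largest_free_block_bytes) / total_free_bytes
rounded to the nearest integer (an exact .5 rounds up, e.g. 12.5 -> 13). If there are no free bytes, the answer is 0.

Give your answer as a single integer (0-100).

Op 1: a = malloc(1) -> a = 0; heap: [0-0 ALLOC][1-57 FREE]
Op 2: b = malloc(8) -> b = 1; heap: [0-0 ALLOC][1-8 ALLOC][9-57 FREE]
Op 3: a = realloc(a, 29) -> a = 9; heap: [0-0 FREE][1-8 ALLOC][9-37 ALLOC][38-57 FREE]
Op 4: free(a) -> (freed a); heap: [0-0 FREE][1-8 ALLOC][9-57 FREE]
Op 5: c = malloc(15) -> c = 9; heap: [0-0 FREE][1-8 ALLOC][9-23 ALLOC][24-57 FREE]
Op 6: d = malloc(2) -> d = 24; heap: [0-0 FREE][1-8 ALLOC][9-23 ALLOC][24-25 ALLOC][26-57 FREE]
Op 7: e = malloc(8) -> e = 26; heap: [0-0 FREE][1-8 ALLOC][9-23 ALLOC][24-25 ALLOC][26-33 ALLOC][34-57 FREE]
Op 8: free(e) -> (freed e); heap: [0-0 FREE][1-8 ALLOC][9-23 ALLOC][24-25 ALLOC][26-57 FREE]
Free blocks: [1 32] total_free=33 largest=32 -> 100*(33-32)/33 = 100/33 ≈ 3.030 -> rounds to 3

Answer: 3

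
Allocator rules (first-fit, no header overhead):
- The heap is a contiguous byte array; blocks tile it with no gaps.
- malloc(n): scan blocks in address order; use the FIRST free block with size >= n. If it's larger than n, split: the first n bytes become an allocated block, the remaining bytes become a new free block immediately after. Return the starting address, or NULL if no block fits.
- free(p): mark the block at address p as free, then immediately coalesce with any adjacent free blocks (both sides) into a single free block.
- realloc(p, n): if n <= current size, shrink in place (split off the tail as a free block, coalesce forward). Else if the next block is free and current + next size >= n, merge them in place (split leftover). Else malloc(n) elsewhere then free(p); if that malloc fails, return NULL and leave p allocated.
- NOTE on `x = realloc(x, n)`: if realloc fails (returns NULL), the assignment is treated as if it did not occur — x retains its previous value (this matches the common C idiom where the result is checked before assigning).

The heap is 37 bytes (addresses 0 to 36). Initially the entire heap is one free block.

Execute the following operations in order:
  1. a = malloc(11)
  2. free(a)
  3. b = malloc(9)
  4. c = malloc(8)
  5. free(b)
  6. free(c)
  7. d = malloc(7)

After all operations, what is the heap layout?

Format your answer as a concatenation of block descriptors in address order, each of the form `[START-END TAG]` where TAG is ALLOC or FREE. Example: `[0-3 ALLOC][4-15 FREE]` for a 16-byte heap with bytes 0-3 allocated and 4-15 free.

Answer: [0-6 ALLOC][7-36 FREE]

Derivation:
Op 1: a = malloc(11) -> a = 0; heap: [0-10 ALLOC][11-36 FREE]
Op 2: free(a) -> (freed a); heap: [0-36 FREE]
Op 3: b = malloc(9) -> b = 0; heap: [0-8 ALLOC][9-36 FREE]
Op 4: c = malloc(8) -> c = 9; heap: [0-8 ALLOC][9-16 ALLOC][17-36 FREE]
Op 5: free(b) -> (freed b); heap: [0-8 FREE][9-16 ALLOC][17-36 FREE]
Op 6: free(c) -> (freed c); heap: [0-36 FREE]
Op 7: d = malloc(7) -> d = 0; heap: [0-6 ALLOC][7-36 FREE]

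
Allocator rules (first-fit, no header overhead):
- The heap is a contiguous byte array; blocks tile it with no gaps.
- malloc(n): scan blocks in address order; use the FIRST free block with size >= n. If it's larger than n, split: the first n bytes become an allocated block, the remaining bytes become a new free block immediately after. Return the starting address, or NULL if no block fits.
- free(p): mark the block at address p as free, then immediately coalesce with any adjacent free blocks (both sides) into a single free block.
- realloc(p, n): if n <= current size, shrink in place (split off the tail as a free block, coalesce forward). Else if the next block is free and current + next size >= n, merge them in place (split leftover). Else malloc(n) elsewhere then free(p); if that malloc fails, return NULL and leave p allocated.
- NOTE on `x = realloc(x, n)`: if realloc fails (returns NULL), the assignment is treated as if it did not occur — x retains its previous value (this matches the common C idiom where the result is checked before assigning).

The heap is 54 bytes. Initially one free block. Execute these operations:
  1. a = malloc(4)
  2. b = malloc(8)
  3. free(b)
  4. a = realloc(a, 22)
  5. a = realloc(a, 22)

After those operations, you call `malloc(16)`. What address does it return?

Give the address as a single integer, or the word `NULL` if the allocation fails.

Op 1: a = malloc(4) -> a = 0; heap: [0-3 ALLOC][4-53 FREE]
Op 2: b = malloc(8) -> b = 4; heap: [0-3 ALLOC][4-11 ALLOC][12-53 FREE]
Op 3: free(b) -> (freed b); heap: [0-3 ALLOC][4-53 FREE]
Op 4: a = realloc(a, 22) -> a = 0; heap: [0-21 ALLOC][22-53 FREE]
Op 5: a = realloc(a, 22) -> a = 0; heap: [0-21 ALLOC][22-53 FREE]
malloc(16): first-fit scan over [0-21 ALLOC][22-53 FREE] -> 22

Answer: 22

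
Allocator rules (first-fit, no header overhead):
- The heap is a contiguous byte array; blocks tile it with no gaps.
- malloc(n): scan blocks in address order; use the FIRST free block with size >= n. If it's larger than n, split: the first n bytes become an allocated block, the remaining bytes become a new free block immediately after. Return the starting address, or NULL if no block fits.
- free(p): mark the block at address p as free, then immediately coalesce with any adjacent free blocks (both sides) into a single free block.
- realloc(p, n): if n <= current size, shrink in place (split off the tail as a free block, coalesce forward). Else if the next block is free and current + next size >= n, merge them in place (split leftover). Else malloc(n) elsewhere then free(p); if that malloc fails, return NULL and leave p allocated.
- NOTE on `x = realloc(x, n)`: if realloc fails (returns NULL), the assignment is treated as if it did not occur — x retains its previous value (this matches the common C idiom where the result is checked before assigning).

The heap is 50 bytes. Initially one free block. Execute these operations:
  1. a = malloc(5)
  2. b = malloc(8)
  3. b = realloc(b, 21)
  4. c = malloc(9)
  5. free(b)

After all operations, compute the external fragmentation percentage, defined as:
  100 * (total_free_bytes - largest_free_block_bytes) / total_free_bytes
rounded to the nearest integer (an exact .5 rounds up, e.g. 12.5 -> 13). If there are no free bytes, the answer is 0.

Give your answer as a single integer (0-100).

Op 1: a = malloc(5) -> a = 0; heap: [0-4 ALLOC][5-49 FREE]
Op 2: b = malloc(8) -> b = 5; heap: [0-4 ALLOC][5-12 ALLOC][13-49 FREE]
Op 3: b = realloc(b, 21) -> b = 5; heap: [0-4 ALLOC][5-25 ALLOC][26-49 FREE]
Op 4: c = malloc(9) -> c = 26; heap: [0-4 ALLOC][5-25 ALLOC][26-34 ALLOC][35-49 FREE]
Op 5: free(b) -> (freed b); heap: [0-4 ALLOC][5-25 FREE][26-34 ALLOC][35-49 FREE]
Free blocks: [21 15] total_free=36 largest=21 -> 100*(36-21)/36 = 1500/36 ≈ 41.667 -> rounds to 42

Answer: 42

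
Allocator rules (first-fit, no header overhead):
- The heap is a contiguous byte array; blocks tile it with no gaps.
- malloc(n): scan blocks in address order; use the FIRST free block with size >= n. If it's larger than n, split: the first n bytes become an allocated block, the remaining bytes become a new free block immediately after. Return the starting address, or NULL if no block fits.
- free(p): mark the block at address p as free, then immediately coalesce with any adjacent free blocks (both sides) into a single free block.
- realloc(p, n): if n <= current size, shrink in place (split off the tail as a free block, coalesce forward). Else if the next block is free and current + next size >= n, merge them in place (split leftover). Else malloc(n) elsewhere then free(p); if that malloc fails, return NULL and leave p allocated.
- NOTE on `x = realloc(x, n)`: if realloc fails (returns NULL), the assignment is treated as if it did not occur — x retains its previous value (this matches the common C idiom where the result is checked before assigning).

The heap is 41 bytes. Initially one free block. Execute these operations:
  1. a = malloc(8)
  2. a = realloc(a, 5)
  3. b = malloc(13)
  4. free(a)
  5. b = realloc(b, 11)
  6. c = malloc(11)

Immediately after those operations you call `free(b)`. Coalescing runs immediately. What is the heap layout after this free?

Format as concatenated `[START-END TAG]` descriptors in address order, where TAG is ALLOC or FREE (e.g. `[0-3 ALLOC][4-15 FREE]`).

Op 1: a = malloc(8) -> a = 0; heap: [0-7 ALLOC][8-40 FREE]
Op 2: a = realloc(a, 5) -> a = 0; heap: [0-4 ALLOC][5-40 FREE]
Op 3: b = malloc(13) -> b = 5; heap: [0-4 ALLOC][5-17 ALLOC][18-40 FREE]
Op 4: free(a) -> (freed a); heap: [0-4 FREE][5-17 ALLOC][18-40 FREE]
Op 5: b = realloc(b, 11) -> b = 5; heap: [0-4 FREE][5-15 ALLOC][16-40 FREE]
Op 6: c = malloc(11) -> c = 16; heap: [0-4 FREE][5-15 ALLOC][16-26 ALLOC][27-40 FREE]
free(b): b = 5 -> block [5-15 ALLOC]; mark free, coalesce with adjacent free neighbors -> [0-15 FREE][16-26 ALLOC][27-40 FREE]

Answer: [0-15 FREE][16-26 ALLOC][27-40 FREE]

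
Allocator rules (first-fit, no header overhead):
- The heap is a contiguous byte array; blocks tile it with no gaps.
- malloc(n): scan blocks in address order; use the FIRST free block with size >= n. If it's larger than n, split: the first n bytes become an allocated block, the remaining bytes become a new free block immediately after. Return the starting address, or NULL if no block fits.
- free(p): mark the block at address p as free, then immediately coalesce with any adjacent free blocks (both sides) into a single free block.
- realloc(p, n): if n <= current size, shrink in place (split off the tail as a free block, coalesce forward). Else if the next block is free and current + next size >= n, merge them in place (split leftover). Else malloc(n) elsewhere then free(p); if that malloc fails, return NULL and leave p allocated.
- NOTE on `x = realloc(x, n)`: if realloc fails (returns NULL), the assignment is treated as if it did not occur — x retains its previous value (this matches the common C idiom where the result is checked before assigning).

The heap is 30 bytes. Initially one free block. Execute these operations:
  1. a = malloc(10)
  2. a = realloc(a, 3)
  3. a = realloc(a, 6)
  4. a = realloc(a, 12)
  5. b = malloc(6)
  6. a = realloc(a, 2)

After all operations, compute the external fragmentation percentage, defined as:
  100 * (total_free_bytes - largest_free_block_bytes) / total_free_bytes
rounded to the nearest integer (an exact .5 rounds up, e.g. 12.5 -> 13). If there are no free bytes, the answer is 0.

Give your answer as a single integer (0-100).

Answer: 45

Derivation:
Op 1: a = malloc(10) -> a = 0; heap: [0-9 ALLOC][10-29 FREE]
Op 2: a = realloc(a, 3) -> a = 0; heap: [0-2 ALLOC][3-29 FREE]
Op 3: a = realloc(a, 6) -> a = 0; heap: [0-5 ALLOC][6-29 FREE]
Op 4: a = realloc(a, 12) -> a = 0; heap: [0-11 ALLOC][12-29 FREE]
Op 5: b = malloc(6) -> b = 12; heap: [0-11 ALLOC][12-17 ALLOC][18-29 FREE]
Op 6: a = realloc(a, 2) -> a = 0; heap: [0-1 ALLOC][2-11 FREE][12-17 ALLOC][18-29 FREE]
Free blocks: [10 12] total_free=22 largest=12 -> 100*(22-12)/22 = 1000/22 ≈ 45.455 -> rounds to 45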